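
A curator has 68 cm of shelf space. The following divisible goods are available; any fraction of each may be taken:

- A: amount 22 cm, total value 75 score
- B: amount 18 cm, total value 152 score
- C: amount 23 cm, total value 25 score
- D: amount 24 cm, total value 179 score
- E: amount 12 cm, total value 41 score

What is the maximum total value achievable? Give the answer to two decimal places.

419.73

Take in order of value per unit:
- B (152/18 per unit): all 18 → value 152, running total 152.00
- D (179/24 per unit): all 24 → value 179, running total 331.00
- E (41/12 per unit): all 12 → value 41, running total 372.00
- A (75/22 per unit): 14 of 22 → value 14×75/22 = 47.7273, running total 419.73
Total 419.73.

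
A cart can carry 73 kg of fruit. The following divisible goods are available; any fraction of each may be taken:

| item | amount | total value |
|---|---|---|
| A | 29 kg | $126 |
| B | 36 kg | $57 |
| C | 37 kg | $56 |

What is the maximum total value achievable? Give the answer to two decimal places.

Take in order of value per unit:
- A (126/29 per unit): all 29 → value 126, running total 126.00
- B (57/36 per unit): all 36 → value 57, running total 183.00
- C (56/37 per unit): 8 of 37 → value 8×56/37 = 12.1081, running total 195.11
Total 195.11.

195.11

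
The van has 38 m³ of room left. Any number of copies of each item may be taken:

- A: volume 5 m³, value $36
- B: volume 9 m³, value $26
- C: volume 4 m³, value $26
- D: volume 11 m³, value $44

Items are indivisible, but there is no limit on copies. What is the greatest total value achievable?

Best value-per-unit is A at 36/5; filling with it alone gives 7×36 = 252.
Optimal mix: 6×A + 2×C → volume 38, value 268.

$268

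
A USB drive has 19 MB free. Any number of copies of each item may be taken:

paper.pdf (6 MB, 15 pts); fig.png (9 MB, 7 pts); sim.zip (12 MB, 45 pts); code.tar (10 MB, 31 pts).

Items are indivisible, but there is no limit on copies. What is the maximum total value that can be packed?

60 pts

Best value-per-unit is sim.zip at 45/12; filling with it alone gives 1×45 = 45.
Optimal mix: 1×paper.pdf + 1×sim.zip → size 18, value 60.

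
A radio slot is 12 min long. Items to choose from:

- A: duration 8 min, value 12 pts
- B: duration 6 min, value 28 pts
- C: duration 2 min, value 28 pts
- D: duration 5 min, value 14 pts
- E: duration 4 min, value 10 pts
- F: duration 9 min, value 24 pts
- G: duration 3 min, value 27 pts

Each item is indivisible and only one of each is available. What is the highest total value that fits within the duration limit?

83 pts

Check high-value combinations within 12 min:
- B+C+G: duration 6+2+3=11, value 28+28+27=83
- C+D+G: duration 2+5+3=10, value 28+14+27=69
- B+C+E: duration 6+2+4=12, value 28+28+10=66
Best: 83 pts.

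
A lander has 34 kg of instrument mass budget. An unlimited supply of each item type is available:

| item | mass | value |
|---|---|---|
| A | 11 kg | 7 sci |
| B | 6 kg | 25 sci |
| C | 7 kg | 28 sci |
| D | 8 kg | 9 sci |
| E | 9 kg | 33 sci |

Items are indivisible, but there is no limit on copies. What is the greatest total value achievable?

137 sci

Best value-per-unit is B at 25/6; filling with it alone gives 5×25 = 125.
Optimal mix: 1×B + 4×C → mass 34, value 137.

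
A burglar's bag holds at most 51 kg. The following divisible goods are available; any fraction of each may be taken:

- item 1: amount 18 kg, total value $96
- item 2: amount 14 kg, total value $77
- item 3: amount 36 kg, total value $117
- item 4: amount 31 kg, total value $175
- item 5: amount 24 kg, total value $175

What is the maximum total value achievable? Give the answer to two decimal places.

Take in order of value per unit:
- item 5 (175/24 per unit): all 24 → value 175, running total 175.00
- item 4 (175/31 per unit): 27 of 31 → value 27×175/31 = 152.4194, running total 327.42
Total 327.42.

327.42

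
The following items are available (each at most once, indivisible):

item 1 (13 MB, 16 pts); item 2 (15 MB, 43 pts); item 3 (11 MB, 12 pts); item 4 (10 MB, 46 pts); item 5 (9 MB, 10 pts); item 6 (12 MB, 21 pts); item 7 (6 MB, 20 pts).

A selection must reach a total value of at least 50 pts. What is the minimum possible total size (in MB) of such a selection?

Subsets with value ≥ 50, sorted by total size:
- item 4+item 7: size 16, value 66
- item 4+item 5: size 19, value 56
- item 2+item 7: size 21, value 63
- item 3+item 4: size 21, value 58
Minimum size: 16 MB.

16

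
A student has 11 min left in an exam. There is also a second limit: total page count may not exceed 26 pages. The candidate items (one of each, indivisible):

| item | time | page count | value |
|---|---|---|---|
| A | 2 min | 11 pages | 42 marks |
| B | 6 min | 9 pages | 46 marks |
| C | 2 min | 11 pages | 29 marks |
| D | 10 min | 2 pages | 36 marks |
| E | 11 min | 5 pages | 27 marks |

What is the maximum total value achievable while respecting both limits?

Feasible sets respecting both limits:
- A+B: time 8, page count 20, value 88
- B+C: time 8, page count 20, value 75
- A+C: time 4, page count 22, value 71
Best: 88 marks.

88 marks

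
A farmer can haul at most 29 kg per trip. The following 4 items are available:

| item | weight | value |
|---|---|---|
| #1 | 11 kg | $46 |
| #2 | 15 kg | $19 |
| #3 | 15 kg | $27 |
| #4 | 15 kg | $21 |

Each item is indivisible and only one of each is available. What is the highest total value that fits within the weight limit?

This is a 0/1 knapsack; check combinations near the capacity.
- #1+#3: weight 11+15=26, value 46+27=73
- #1+#4: weight 11+15=26, value 46+21=67
- #1+#2: weight 11+15=26, value 46+19=65
Best: $73.

$73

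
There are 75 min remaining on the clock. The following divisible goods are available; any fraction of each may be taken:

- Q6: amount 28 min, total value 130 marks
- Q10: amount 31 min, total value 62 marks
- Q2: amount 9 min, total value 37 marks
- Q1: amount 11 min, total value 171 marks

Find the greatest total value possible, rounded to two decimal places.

392.00

Take in order of value per unit:
- Q1 (171/11 per unit): all 11 → value 171, running total 171.00
- Q6 (130/28 per unit): all 28 → value 130, running total 301.00
- Q2 (37/9 per unit): all 9 → value 37, running total 338.00
- Q10 (62/31 per unit): 27 of 31 → value 27×62/31 = 54.0000, running total 392.00
Total 392.00.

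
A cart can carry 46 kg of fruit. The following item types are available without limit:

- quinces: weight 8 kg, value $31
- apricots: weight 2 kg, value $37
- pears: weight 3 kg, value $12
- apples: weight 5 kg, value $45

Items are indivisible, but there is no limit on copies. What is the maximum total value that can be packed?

$851

Best value-per-unit is apricots at 37/2, and filling with it alone uses weight 23×2=46. No mix of the others beats 23×37 = 851.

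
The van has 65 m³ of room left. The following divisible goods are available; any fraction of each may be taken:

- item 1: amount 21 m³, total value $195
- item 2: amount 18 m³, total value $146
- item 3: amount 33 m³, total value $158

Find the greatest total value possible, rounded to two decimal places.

Take in order of value per unit:
- item 1 (195/21 per unit): all 21 → value 195, running total 195.00
- item 2 (146/18 per unit): all 18 → value 146, running total 341.00
- item 3 (158/33 per unit): 26 of 33 → value 26×158/33 = 124.4848, running total 465.48
Total 465.48.

465.48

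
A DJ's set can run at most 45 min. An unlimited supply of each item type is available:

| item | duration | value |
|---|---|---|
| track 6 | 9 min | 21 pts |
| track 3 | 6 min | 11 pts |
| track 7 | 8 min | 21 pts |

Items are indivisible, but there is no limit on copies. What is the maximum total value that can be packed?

Best value-per-unit is track 7 at 21/8; filling with it alone gives 5×21 = 105.
Optimal mix: 1×track 6 + 2×track 3 + 3×track 7 → duration 45, value 106.

106 pts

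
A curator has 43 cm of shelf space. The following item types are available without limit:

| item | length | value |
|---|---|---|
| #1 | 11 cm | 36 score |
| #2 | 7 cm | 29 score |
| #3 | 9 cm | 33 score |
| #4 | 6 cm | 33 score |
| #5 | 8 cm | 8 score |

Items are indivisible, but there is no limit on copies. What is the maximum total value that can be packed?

231 score

Best value-per-unit is #4 at 33/6, and filling with it alone uses length 7×6=42. No mix of the others beats 7×33 = 231.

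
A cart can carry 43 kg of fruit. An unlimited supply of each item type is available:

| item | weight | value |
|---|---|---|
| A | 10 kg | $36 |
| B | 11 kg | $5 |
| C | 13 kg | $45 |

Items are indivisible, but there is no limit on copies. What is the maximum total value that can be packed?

Best value-per-unit is A at 36/10; filling with it alone gives 4×36 = 144.
Optimal mix: 3×A + 1×C → weight 43, value 153.

$153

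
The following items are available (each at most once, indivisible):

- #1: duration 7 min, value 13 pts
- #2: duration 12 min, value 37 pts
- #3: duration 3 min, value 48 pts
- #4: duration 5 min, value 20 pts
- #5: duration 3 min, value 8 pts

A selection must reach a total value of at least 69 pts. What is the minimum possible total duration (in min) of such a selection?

11

Subsets with value ≥ 69, sorted by total duration:
- #3+#4+#5: duration 11, value 76
- #1+#3+#5: duration 13, value 69
Minimum duration: 11 min.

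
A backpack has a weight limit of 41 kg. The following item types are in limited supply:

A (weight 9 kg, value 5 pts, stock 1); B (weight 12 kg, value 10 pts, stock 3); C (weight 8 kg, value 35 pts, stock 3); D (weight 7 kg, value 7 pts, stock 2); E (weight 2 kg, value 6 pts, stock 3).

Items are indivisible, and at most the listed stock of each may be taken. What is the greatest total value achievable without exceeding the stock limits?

130 pts

Top feasible selections:
- 3×C + 1×D + 3×E: weight 37, value 130
- 1×A + 3×C + 3×E: weight 39, value 128
- 1×B + 3×C + 2×E: weight 40, value 127
- 3×C + 2×D + 1×E: weight 40, value 125
Best: 130 pts.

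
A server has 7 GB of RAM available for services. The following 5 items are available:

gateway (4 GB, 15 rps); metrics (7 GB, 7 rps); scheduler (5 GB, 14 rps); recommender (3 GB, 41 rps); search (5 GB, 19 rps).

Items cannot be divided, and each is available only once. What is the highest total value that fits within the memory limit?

This is a 0/1 knapsack; check combinations near the capacity.
- gateway+recommender: memory 4+3=7, value 15+41=56
- recommender: memory 3, value 41
- search: memory 5, value 19
- gateway: memory 4, value 15
Best: 56 rps.

56 rps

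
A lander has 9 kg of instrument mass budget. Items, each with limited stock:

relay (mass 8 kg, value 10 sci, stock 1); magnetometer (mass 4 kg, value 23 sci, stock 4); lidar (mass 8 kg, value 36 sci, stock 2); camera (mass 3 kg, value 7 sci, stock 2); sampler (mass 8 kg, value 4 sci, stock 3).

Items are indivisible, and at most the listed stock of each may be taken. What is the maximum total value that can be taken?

46 sci

Top feasible selections:
- 2×magnetometer: mass 8, value 46
- 1×lidar: mass 8, value 36
- 1×magnetometer + 1×camera: mass 7, value 30
- 1×magnetometer: mass 4, value 23
Best: 46 sci.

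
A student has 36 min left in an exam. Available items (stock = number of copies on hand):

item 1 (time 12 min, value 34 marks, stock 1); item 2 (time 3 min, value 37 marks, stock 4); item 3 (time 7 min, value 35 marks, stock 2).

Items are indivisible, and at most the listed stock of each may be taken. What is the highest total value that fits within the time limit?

Best selections within time 36 and stock limits:
- 4×item 2 + 2×item 3: time 26, value 218
- 1×item 1 + 4×item 2 + 1×item 3: time 31, value 217
Best: 218 marks.

218 marks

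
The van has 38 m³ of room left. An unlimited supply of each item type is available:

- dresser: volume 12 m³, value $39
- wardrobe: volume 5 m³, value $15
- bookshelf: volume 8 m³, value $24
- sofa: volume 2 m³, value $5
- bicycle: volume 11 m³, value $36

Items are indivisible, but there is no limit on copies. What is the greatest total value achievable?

$123

Best value-per-unit is bicycle at 36/11; filling with it alone gives 3×36 = 108.
Optimal mix: 1×wardrobe + 3×bicycle → volume 38, value 123.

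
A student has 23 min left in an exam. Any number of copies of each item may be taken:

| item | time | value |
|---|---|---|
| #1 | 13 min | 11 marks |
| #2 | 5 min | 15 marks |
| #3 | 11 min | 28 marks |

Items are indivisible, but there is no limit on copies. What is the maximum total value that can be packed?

Best value-per-unit is #2 at 15/5, and filling with it alone uses time 4×5=20. No mix of the others beats 4×15 = 60.

60 marks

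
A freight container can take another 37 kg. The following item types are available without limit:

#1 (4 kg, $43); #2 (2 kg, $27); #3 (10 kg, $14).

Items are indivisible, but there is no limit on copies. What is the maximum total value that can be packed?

$486

Best value-per-unit is #2 at 27/2, and filling with it alone uses weight 18×2=36. No mix of the others beats 18×27 = 486.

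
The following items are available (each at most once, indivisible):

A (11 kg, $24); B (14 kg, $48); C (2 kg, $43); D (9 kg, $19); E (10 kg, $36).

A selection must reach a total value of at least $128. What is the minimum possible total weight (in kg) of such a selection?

35

Subsets with value ≥ 128, sorted by total weight:
- B+C+D+E: weight 35, value 146
- A+B+C+D: weight 36, value 134
Minimum weight: 35 kg.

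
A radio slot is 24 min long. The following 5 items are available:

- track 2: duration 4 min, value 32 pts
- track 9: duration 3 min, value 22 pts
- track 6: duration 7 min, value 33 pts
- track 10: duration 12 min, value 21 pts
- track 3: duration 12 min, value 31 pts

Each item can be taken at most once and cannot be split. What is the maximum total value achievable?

96 pts

Check high-value combinations within 24 min:
- track 2+track 6+track 3: duration 4+7+12=23, value 32+33+31=96
- track 2+track 9+track 6: duration 4+3+7=14, value 32+22+33=87
- track 9+track 6+track 3: duration 3+7+12=22, value 22+33+31=86
- track 2+track 6+track 10: duration 4+7+12=23, value 32+33+21=86
- track 2+track 9+track 3: duration 4+3+12=19, value 32+22+31=85
Best: 96 pts.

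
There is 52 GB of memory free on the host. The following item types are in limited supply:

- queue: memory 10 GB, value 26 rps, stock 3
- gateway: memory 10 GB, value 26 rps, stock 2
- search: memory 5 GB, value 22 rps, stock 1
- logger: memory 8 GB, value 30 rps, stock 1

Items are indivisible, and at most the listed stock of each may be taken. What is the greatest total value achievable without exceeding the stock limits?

134 rps

Best selections within memory 52 and stock limits:
- 2×queue + 2×gateway + 1×logger: memory 48, value 134
- 3×queue + 1×gateway + 1×logger: memory 48, value 134
Best: 134 rps.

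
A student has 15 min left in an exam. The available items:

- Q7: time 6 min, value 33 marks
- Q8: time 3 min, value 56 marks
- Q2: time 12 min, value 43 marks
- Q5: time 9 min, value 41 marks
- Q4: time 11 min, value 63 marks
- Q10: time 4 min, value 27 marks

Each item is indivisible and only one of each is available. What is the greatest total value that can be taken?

This is a 0/1 knapsack; check combinations near the capacity.
- Q8+Q4: time 3+11=14, value 56+63=119
- Q7+Q8+Q10: time 6+3+4=13, value 33+56+27=116
- Q8+Q2: time 3+12=15, value 56+43=99
- Q8+Q5: time 3+9=12, value 56+41=97
- Q4+Q10: time 11+4=15, value 63+27=90
Best: 119 marks.

119 marks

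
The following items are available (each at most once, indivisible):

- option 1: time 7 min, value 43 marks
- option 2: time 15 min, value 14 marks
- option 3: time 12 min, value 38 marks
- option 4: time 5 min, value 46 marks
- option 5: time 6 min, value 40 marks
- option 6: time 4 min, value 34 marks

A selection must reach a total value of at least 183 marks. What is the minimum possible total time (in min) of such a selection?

34

Subsets with value ≥ 183, sorted by total time:
- option 1+option 3+option 4+option 5+option 6: time 34, value 201
- option 1+option 2+option 3+option 4+option 5+option 6: time 49, value 215
Minimum time: 34 min.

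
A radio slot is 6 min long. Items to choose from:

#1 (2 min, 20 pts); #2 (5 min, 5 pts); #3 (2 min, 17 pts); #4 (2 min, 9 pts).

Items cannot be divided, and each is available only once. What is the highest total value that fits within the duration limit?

Check high-value combinations within 6 min:
- #1+#3+#4: duration 2+2+2=6, value 20+17+9=46
- #1+#3: duration 2+2=4, value 20+17=37
- #1+#4: duration 2+2=4, value 20+9=29
Best: 46 pts.

46 pts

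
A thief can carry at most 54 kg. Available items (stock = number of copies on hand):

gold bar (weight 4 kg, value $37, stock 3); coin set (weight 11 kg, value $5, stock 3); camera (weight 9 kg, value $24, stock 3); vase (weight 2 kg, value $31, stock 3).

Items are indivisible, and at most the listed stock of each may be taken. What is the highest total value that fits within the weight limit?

$276

Top feasible selections:
- 3×gold bar + 3×camera + 3×vase: weight 45, value 276
- 3×gold bar + 1×coin set + 2×camera + 3×vase: weight 47, value 257
Best: $276.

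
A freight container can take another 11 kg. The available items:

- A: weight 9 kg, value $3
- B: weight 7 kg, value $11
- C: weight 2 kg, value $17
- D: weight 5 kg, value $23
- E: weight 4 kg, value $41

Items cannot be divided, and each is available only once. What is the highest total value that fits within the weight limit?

This is a 0/1 knapsack; check combinations near the capacity.
- C+D+E: weight 2+5+4=11, value 17+23+41=81
- D+E: weight 5+4=9, value 23+41=64
- C+E: weight 2+4=6, value 17+41=58
- B+E: weight 7+4=11, value 11+41=52
Best: $81.

$81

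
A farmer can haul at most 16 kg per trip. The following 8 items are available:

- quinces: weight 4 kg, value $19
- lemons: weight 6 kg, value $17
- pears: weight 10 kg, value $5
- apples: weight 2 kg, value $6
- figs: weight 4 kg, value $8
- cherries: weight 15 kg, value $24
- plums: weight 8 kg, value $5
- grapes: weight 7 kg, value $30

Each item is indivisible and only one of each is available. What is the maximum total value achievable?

$57

Check high-value combinations within 16 kg:
- quinces+figs+grapes: weight 4+4+7=15, value 19+8+30=57
- quinces+apples+grapes: weight 4+2+7=13, value 19+6+30=55
- lemons+apples+grapes: weight 6+2+7=15, value 17+6+30=53
- quinces+lemons+apples+figs: weight 4+6+2+4=16, value 19+17+6+8=50
- quinces+grapes: weight 4+7=11, value 19+30=49
Best: $57.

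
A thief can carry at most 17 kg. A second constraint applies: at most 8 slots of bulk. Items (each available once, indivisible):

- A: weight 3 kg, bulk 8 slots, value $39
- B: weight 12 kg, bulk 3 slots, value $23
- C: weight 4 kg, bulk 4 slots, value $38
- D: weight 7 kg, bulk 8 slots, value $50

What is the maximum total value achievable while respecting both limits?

$61

Feasible sets respecting both limits:
- B+C: weight 16, bulk 7, value 61
- D: weight 7, bulk 8, value 50
- A: weight 3, bulk 8, value 39
- C: weight 4, bulk 4, value 38
Best: $61.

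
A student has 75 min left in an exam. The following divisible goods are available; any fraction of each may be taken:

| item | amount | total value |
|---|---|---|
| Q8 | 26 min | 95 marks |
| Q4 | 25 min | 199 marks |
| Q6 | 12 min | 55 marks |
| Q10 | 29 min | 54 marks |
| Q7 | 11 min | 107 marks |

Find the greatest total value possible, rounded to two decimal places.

457.86

Take in order of value per unit:
- Q7 (107/11 per unit): all 11 → value 107, running total 107.00
- Q4 (199/25 per unit): all 25 → value 199, running total 306.00
- Q6 (55/12 per unit): all 12 → value 55, running total 361.00
- Q8 (95/26 per unit): all 26 → value 95, running total 456.00
- Q10 (54/29 per unit): 1 of 29 → value 1×54/29 = 1.8621, running total 457.86
Total 457.86.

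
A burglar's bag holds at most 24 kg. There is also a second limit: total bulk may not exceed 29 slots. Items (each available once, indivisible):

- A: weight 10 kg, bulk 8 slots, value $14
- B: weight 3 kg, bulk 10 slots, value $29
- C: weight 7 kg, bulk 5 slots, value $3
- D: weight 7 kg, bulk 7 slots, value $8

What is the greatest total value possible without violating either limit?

$51

Feasible sets respecting both limits:
- A+B+D: weight 20, bulk 25, value 51
- A+B+C: weight 20, bulk 23, value 46
- A+B: weight 13, bulk 18, value 43
Best: $51.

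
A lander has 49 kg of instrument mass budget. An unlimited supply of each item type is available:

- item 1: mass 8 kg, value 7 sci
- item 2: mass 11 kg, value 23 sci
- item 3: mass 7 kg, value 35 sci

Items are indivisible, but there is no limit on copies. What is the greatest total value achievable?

Best value-per-unit is item 3 at 35/7, and filling with it alone uses mass 7×7=49. No mix of the others beats 7×35 = 245.

245 sci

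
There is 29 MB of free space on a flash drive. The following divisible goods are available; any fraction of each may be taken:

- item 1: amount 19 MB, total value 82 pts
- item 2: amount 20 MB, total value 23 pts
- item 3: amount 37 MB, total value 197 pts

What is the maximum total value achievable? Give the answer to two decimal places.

154.41

Take in order of value per unit:
- item 3 (197/37 per unit): 29 of 37 → value 29×197/37 = 154.4054, running total 154.41
Total 154.41.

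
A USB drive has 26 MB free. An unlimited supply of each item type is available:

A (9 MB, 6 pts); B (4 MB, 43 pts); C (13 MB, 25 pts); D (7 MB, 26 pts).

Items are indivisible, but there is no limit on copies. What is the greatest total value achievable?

258 pts

Best value-per-unit is B at 43/4, and filling with it alone uses size 6×4=24. No mix of the others beats 6×43 = 258.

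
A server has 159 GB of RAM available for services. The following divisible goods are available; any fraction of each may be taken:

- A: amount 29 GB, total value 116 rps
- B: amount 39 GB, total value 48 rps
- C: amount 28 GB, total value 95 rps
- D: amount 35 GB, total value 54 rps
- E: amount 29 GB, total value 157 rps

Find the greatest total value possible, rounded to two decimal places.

Take in order of value per unit:
- E (157/29 per unit): all 29 → value 157, running total 157.00
- A (116/29 per unit): all 29 → value 116, running total 273.00
- C (95/28 per unit): all 28 → value 95, running total 368.00
- D (54/35 per unit): all 35 → value 54, running total 422.00
- B (48/39 per unit): 38 of 39 → value 38×48/39 = 46.7692, running total 468.77
Total 468.77.

468.77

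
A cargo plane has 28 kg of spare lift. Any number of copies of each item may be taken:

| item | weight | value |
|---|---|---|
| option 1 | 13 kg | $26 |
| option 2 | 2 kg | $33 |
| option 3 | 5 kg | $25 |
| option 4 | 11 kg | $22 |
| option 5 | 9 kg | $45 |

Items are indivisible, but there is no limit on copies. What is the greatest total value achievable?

Best value-per-unit is option 2 at 33/2, and filling with it alone uses weight 14×2=28. No mix of the others beats 14×33 = 462.

$462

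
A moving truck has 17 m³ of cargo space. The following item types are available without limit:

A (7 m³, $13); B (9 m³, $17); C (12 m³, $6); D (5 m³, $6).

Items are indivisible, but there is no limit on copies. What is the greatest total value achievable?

Best value-per-unit is B at 17/9; filling with it alone gives 1×17 = 17.
Optimal mix: 1×A + 1×B → volume 16, value 30.

$30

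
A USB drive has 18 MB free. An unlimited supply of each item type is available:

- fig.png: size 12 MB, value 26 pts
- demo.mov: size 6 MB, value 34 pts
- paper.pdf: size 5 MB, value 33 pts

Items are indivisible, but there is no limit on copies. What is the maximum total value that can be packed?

102 pts

Best value-per-unit is paper.pdf at 33/5; filling with it alone gives 3×33 = 99.
Optimal mix: 3×demo.mov → size 18, value 102.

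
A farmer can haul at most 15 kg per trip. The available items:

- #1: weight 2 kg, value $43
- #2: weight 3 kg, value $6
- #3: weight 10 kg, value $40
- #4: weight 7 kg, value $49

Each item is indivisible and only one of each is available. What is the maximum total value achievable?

$98

Check high-value combinations within 15 kg:
- #1+#2+#4: weight 2+3+7=12, value 43+6+49=98
- #1+#4: weight 2+7=9, value 43+49=92
- #1+#2+#3: weight 2+3+10=15, value 43+6+40=89
Best: $98.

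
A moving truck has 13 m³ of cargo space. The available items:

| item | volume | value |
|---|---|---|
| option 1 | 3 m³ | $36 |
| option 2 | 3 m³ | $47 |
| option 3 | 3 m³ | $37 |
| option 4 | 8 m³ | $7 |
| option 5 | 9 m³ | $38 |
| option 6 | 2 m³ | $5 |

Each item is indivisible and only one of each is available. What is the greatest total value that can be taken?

Check high-value combinations within 13 m³:
- option 1+option 2+option 3+option 6: volume 3+3+3+2=11, value 36+47+37+5=125
- option 1+option 2+option 3: volume 3+3+3=9, value 36+47+37=120
- option 2+option 3+option 6: volume 3+3+2=8, value 47+37+5=89
Best: $125.

$125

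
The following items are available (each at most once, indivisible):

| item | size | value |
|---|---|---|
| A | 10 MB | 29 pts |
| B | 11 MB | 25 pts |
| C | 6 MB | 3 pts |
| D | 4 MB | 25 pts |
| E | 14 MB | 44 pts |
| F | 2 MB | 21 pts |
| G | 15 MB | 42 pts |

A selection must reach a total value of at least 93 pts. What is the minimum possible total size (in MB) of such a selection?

Subsets with value ≥ 93, sorted by total size:
- A+E+F: size 26, value 94
- C+D+E+F: size 26, value 93
- A+B+D+F: size 27, value 100
Minimum size: 26 MB.

26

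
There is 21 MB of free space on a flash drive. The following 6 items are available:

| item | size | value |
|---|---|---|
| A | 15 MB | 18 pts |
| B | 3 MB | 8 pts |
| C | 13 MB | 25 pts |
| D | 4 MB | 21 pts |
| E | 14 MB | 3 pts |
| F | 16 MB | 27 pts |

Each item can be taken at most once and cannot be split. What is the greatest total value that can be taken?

Check high-value combinations within 21 MB:
- B+C+D: size 3+13+4=20, value 8+25+21=54
- D+F: size 4+16=20, value 21+27=48
- C+D: size 13+4=17, value 25+21=46
- A+D: size 15+4=19, value 18+21=39
Best: 54 pts.

54 pts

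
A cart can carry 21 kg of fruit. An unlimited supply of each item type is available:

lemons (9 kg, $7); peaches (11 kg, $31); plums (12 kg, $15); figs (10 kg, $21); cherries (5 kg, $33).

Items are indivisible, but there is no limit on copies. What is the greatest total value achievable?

$132

Best value-per-unit is cherries at 33/5, and filling with it alone uses weight 4×5=20. No mix of the others beats 4×33 = 132.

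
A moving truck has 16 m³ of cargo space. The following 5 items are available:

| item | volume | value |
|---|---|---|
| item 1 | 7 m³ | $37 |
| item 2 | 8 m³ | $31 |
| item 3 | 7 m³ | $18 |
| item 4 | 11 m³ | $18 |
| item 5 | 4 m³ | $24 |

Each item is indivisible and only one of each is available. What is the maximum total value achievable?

$68

Check high-value combinations within 16 m³:
- item 1+item 2: volume 7+8=15, value 37+31=68
- item 1+item 5: volume 7+4=11, value 37+24=61
- item 2+item 5: volume 8+4=12, value 31+24=55
- item 1+item 3: volume 7+7=14, value 37+18=55
- item 2+item 3: volume 8+7=15, value 31+18=49
Best: $68.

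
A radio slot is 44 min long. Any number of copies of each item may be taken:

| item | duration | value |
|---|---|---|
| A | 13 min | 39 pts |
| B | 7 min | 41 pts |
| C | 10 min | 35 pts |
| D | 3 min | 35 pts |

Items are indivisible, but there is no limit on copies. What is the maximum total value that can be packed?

Best value-per-unit is D at 35/3, and filling with it alone uses duration 14×3=42. No mix of the others beats 14×35 = 490.

490 pts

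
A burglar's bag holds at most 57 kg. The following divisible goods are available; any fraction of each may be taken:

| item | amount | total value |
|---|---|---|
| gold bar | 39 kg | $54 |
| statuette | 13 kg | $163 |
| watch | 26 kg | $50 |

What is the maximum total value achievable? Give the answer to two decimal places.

Take in order of value per unit:
- statuette (163/13 per unit): all 13 → value 163, running total 163.00
- watch (50/26 per unit): all 26 → value 50, running total 213.00
- gold bar (54/39 per unit): 18 of 39 → value 18×54/39 = 24.9231, running total 237.92
Total 237.92.

237.92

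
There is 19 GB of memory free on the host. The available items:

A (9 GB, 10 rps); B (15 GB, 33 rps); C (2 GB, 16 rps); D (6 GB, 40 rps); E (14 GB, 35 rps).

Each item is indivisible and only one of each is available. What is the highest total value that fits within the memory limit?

66 rps

Check high-value combinations within 19 GB:
- A+C+D: memory 9+2+6=17, value 10+16+40=66
- C+D: memory 2+6=8, value 16+40=56
- C+E: memory 2+14=16, value 16+35=51
- A+D: memory 9+6=15, value 10+40=50
- B+C: memory 15+2=17, value 33+16=49
Best: 66 rps.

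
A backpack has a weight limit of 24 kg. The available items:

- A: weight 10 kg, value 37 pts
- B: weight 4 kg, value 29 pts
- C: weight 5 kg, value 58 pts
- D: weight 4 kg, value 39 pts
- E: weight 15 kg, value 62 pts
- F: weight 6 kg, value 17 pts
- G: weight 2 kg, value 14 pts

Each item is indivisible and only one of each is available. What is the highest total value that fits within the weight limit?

Check high-value combinations within 24 kg:
- A+B+C+D: weight 10+4+5+4=23, value 37+29+58+39=163
- C+D+E: weight 5+4+15=24, value 58+39+62=159
- B+C+D+F+G: weight 4+5+4+6+2=21, value 29+58+39+17+14=157
Best: 163 pts.

163 pts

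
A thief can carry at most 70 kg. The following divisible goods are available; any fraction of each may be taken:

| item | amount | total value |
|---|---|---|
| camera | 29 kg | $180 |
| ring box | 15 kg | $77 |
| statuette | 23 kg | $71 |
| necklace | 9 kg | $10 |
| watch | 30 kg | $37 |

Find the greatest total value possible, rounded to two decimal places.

331.70

Take in order of value per unit:
- camera (180/29 per unit): all 29 → value 180, running total 180.00
- ring box (77/15 per unit): all 15 → value 77, running total 257.00
- statuette (71/23 per unit): all 23 → value 71, running total 328.00
- watch (37/30 per unit): 3 of 30 → value 3×37/30 = 3.7000, running total 331.70
Total 331.70.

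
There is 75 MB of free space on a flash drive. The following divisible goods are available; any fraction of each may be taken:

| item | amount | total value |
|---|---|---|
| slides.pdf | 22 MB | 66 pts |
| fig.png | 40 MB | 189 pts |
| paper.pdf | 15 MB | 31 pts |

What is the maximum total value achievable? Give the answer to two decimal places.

281.87

Take in order of value per unit:
- fig.png (189/40 per unit): all 40 → value 189, running total 189.00
- slides.pdf (66/22 per unit): all 22 → value 66, running total 255.00
- paper.pdf (31/15 per unit): 13 of 15 → value 13×31/15 = 26.8667, running total 281.87
Total 281.87.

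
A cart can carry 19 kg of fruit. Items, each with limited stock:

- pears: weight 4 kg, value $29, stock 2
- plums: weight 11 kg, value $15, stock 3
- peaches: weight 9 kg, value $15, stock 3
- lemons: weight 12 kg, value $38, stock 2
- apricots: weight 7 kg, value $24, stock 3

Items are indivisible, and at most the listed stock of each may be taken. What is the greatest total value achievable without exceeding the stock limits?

Best selections within weight 19 and stock limits:
- 2×pears + 1×apricots: weight 15, value 82
- 1×pears + 2×apricots: weight 18, value 77
Best: $82.

$82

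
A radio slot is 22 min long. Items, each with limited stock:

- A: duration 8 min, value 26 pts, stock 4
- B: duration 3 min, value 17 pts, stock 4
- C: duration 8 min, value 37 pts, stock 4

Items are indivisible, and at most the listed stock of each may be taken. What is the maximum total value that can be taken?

Best selections within duration 22 and stock limits:
- 2×B + 2×C: duration 22, value 108
- 4×B + 1×C: duration 20, value 105
Best: 108 pts.

108 pts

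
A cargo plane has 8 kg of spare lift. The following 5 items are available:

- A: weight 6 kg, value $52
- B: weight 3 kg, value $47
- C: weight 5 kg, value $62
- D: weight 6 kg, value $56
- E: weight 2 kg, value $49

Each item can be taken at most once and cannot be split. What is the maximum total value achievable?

Check high-value combinations within 8 kg:
- C+E: weight 5+2=7, value 62+49=111
- B+C: weight 3+5=8, value 47+62=109
- D+E: weight 6+2=8, value 56+49=105
- A+E: weight 6+2=8, value 52+49=101
Best: $111.

$111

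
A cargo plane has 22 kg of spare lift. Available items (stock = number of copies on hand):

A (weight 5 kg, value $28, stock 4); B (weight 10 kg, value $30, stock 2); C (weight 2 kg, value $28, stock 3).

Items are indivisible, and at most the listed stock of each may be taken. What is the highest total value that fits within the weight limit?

$168

Top feasible selections:
- 3×A + 3×C: weight 21, value 168
- 1×A + 1×B + 3×C: weight 21, value 142
- 2×A + 3×C: weight 16, value 140
Best: $168.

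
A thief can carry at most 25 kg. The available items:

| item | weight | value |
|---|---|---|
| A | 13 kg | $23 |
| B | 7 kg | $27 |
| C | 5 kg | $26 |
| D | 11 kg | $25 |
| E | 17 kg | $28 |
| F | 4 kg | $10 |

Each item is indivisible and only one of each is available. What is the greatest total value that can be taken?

Check high-value combinations within 25 kg:
- B+C+D: weight 7+5+11=23, value 27+26+25=78
- A+B+C: weight 13+7+5=25, value 23+27+26=76
- B+C+F: weight 7+5+4=16, value 27+26+10=63
- B+D+F: weight 7+11+4=22, value 27+25+10=62
Best: $78.

$78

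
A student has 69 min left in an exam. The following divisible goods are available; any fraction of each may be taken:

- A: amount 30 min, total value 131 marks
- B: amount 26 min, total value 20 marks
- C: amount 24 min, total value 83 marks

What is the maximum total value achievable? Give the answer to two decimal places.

Take in order of value per unit:
- A (131/30 per unit): all 30 → value 131, running total 131.00
- C (83/24 per unit): all 24 → value 83, running total 214.00
- B (20/26 per unit): 15 of 26 → value 15×20/26 = 11.5385, running total 225.54
Total 225.54.

225.54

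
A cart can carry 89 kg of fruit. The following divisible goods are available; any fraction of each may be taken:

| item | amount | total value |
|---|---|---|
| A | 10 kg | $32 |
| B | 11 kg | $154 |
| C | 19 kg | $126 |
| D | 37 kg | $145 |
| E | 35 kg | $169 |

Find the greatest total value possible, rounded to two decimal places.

543.05

Take in order of value per unit:
- B (154/11 per unit): all 11 → value 154, running total 154.00
- C (126/19 per unit): all 19 → value 126, running total 280.00
- E (169/35 per unit): all 35 → value 169, running total 449.00
- D (145/37 per unit): 24 of 37 → value 24×145/37 = 94.0541, running total 543.05
Total 543.05.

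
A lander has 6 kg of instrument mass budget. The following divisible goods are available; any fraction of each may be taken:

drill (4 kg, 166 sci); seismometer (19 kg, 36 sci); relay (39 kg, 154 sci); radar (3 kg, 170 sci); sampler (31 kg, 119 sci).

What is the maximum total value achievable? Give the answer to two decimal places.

294.50

Take in order of value per unit:
- radar (170/3 per unit): all 3 → value 170, running total 170.00
- drill (166/4 per unit): 3 of 4 → value 3×166/4 = 124.5000, running total 294.50
Total 294.50.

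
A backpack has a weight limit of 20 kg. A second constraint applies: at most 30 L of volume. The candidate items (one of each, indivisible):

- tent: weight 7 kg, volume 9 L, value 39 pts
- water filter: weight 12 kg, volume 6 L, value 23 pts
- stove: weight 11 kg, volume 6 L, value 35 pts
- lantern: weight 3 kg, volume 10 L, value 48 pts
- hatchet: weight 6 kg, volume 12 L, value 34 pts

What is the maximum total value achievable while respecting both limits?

117 pts

Feasible sets respecting both limits:
- stove+lantern+hatchet: weight 20, volume 28, value 117
- tent+lantern: weight 10, volume 19, value 87
- stove+lantern: weight 14, volume 16, value 83
- lantern+hatchet: weight 9, volume 22, value 82
Best: 117 pts.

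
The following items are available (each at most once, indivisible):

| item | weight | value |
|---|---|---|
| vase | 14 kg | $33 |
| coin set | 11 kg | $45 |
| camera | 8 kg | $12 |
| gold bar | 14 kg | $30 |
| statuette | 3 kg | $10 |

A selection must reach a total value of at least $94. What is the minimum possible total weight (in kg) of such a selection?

36

Subsets with value ≥ 94, sorted by total weight:
- vase+coin set+camera+statuette: weight 36, value 100
- coin set+camera+gold bar+statuette: weight 36, value 97
- vase+coin set+gold bar: weight 39, value 108
- vase+coin set+gold bar+statuette: weight 42, value 118
Minimum weight: 36 kg.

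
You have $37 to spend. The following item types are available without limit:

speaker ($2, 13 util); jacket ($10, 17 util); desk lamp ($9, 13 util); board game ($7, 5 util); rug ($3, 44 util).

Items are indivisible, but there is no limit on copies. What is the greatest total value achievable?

Best value-per-unit is rug at 44/3, and filling with it alone uses cost 12×3=36. No mix of the others beats 12×44 = 528.

528 util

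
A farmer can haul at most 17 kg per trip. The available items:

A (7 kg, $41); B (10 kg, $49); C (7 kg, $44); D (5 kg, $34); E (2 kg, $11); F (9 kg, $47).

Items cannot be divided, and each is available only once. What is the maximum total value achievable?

$96

Check high-value combinations within 17 kg:
- A+C+E: weight 7+7+2=16, value 41+44+11=96
- B+D+E: weight 10+5+2=17, value 49+34+11=94
- B+C: weight 10+7=17, value 49+44=93
- D+E+F: weight 5+2+9=16, value 34+11+47=92
Best: $96.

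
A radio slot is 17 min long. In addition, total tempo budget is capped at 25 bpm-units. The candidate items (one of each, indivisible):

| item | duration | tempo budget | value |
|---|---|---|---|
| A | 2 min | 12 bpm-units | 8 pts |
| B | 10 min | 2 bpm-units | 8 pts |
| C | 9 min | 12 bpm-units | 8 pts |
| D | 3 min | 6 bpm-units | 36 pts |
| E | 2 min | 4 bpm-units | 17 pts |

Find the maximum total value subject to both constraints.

Feasible sets respecting both limits:
- A+B+D+E: duration 17, tempo budget 24, value 69
- A+D+E: duration 7, tempo budget 22, value 61
- B+D+E: duration 15, tempo budget 12, value 61
- C+D+E: duration 14, tempo budget 22, value 61
Best: 69 pts.

69 pts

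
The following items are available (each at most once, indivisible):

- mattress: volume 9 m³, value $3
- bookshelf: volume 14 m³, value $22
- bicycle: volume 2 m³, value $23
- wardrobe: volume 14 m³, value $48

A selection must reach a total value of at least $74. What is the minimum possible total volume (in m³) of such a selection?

Subsets with value ≥ 74, sorted by total volume:
- mattress+bicycle+wardrobe: volume 25, value 74
- bookshelf+bicycle+wardrobe: volume 30, value 93
- mattress+bookshelf+bicycle+wardrobe: volume 39, value 96
Minimum volume: 25 m³.

25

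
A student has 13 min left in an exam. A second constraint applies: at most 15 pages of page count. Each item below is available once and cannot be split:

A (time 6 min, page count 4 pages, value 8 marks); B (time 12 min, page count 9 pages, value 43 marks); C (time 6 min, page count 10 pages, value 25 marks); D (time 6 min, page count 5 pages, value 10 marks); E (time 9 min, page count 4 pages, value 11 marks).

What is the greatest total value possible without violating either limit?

Feasible sets respecting both limits:
- B: time 12, page count 9, value 43
- C+D: time 12, page count 15, value 35
- A+C: time 12, page count 14, value 33
- C: time 6, page count 10, value 25
Best: 43 marks.

43 marks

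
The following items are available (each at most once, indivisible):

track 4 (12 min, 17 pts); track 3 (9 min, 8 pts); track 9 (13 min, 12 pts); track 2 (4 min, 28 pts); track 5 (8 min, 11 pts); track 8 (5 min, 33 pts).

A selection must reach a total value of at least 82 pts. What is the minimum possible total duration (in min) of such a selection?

Subsets with value ≥ 82, sorted by total duration:
- track 4+track 2+track 5+track 8: duration 29, value 89
- track 4+track 3+track 2+track 8: duration 30, value 86
- track 9+track 2+track 5+track 8: duration 30, value 84
- track 4+track 9+track 2+track 8: duration 34, value 90
Minimum duration: 29 min.

29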